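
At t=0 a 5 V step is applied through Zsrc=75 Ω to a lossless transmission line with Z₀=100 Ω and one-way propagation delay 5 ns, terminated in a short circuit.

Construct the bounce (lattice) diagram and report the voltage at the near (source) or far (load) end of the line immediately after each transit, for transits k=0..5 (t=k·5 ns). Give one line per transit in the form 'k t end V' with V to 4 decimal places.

Γ_L=-1.000000, Γ_S=-0.142857; launch V₁=5·100/175=2.857143
k=0 src: V=2.8571
k=1 load: inc=2.857143, refl=2.857143·-1.000000=-2.8571; V=0.000000+2.857143+-2.857143=0.0000
k=2 src: inc=-2.857143, refl=-2.857143·-0.142857=0.4082; V=2.857143+-2.857143+0.408163=0.4082
k=3 load: inc=0.408163, refl=0.408163·-1.000000=-0.4082; V=0.000000+0.408163+-0.408163=0.0000
k=4 src: inc=-0.408163, refl=-0.408163·-0.142857=0.0583; V=0.408163+-0.408163+0.058309=0.0583
k=5 load: inc=0.058309, refl=0.058309·-1.000000=-0.0583; V=0.000000+0.058309+-0.058309=0.0000

0 0 source 2.8571
1 5 load 0.0000
2 10 source 0.4082
3 15 load 0.0000
4 20 source 0.0583
5 25 load 0.0000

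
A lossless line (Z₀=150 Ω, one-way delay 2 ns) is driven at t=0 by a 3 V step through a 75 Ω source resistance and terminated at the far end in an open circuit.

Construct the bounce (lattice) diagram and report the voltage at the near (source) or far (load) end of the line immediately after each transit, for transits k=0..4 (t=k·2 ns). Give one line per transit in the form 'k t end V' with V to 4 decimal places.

Γ_L=1.000000, Γ_S=-0.333333; launch V₁=3·150/225=2.000000
k=0 src: V=2.0000
k=1 load: inc=2.000000, refl=2.000000·1.000000=2.0000; V=0.000000+2.000000+2.000000=4.0000
k=2 src: inc=2.000000, refl=2.000000·-0.333333=-0.6667; V=2.000000+2.000000+-0.666667=3.3333
k=3 load: inc=-0.666667, refl=-0.666667·1.000000=-0.6667; V=4.000000+-0.666667+-0.666667=2.6667
k=4 src: inc=-0.666667, refl=-0.666667·-0.333333=0.2222; V=3.333333+-0.666667+0.222222=2.8889

0 0 source 2.0000
1 2 load 4.0000
2 4 source 3.3333
3 6 load 2.6667
4 8 source 2.8889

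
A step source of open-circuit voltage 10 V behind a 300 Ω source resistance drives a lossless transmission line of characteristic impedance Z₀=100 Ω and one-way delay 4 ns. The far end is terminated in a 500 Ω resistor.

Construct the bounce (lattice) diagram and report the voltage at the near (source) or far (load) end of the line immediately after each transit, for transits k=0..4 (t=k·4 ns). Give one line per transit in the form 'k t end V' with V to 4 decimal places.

Γ_L=0.666667, Γ_S=0.500000; launch V₁=10·100/400=2.500000
k=0 src: V=2.5000
k=1 load: inc=2.500000, refl=2.500000·0.666667=1.6667; V=0.000000+2.500000+1.666667=4.1667
k=2 src: inc=1.666667, refl=1.666667·0.500000=0.8333; V=2.500000+1.666667+0.833333=5.0000
k=3 load: inc=0.833333, refl=0.833333·0.666667=0.5556; V=4.166667+0.833333+0.555556=5.5556
k=4 src: inc=0.555556, refl=0.555556·0.500000=0.2778; V=5.000000+0.555556+0.277778=5.8333

0 0 source 2.5000
1 4 load 4.1667
2 8 source 5.0000
3 12 load 5.5556
4 16 source 5.8333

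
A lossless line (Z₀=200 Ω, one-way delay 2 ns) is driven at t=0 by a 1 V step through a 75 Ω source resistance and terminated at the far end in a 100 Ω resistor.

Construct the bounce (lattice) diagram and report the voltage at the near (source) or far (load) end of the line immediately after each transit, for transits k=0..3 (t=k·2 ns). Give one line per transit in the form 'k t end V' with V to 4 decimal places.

Γ_L=-0.333333, Γ_S=-0.454545; launch V₁=1·200/275=0.727273
k=0 src: V=0.7273
k=1 load: inc=0.727273, refl=0.727273·-0.333333=-0.2424; V=0.000000+0.727273+-0.242424=0.4848
k=2 src: inc=-0.242424, refl=-0.242424·-0.454545=0.1102; V=0.727273+-0.242424+0.110193=0.5950
k=3 load: inc=0.110193, refl=0.110193·-0.333333=-0.0367; V=0.484848+0.110193+-0.036731=0.5583

0 0 source 0.7273
1 2 load 0.4848
2 4 source 0.5950
3 6 load 0.5583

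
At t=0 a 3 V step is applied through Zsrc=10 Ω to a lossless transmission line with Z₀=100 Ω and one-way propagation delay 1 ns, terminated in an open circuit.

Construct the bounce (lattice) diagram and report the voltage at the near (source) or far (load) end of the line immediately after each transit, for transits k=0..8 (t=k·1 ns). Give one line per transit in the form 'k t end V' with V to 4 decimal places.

Γ_L=1.000000, Γ_S=-0.818182; launch V₁=3·100/110=2.727273
k=0 src: V=2.7273
k=1 load: inc=2.727273, refl=2.727273·1.000000=2.7273; V=0.000000+2.727273+2.727273=5.4545
k=2 src: inc=2.727273, refl=2.727273·-0.818182=-2.2314; V=2.727273+2.727273+-2.231405=3.2231
k=3 load: inc=-2.231405, refl=-2.231405·1.000000=-2.2314; V=5.454545+-2.231405+-2.231405=0.9917
k=4 src: inc=-2.231405, refl=-2.231405·-0.818182=1.8257; V=3.223140+-2.231405+1.825695=2.8174
k=5 load: inc=1.825695, refl=1.825695·1.000000=1.8257; V=0.991736+1.825695+1.825695=4.6431
k=6 src: inc=1.825695, refl=1.825695·-0.818182=-1.4938; V=2.817431+1.825695+-1.493750=3.1494
k=7 load: inc=-1.493750, refl=-1.493750·1.000000=-1.4938; V=4.643125+-1.493750+-1.493750=1.6556
k=8 src: inc=-1.493750, refl=-1.493750·-0.818182=1.2222; V=3.149375+-1.493750+1.222159=2.8778

0 0 source 2.7273
1 1 load 5.4545
2 2 source 3.2231
3 3 load 0.9917
4 4 source 2.8174
5 5 load 4.6431
6 6 source 3.1494
7 7 load 1.6556
8 8 source 2.8778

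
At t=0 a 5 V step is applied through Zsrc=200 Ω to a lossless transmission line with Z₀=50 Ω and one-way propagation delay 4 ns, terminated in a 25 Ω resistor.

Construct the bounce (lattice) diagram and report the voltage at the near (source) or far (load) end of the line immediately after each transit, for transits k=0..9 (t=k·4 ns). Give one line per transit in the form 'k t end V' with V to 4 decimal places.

0 0 source 1.0000
1 4 load 0.6667
2 8 source 0.4667
3 12 load 0.5333
4 16 source 0.5733
5 20 load 0.5600
6 24 source 0.5520
7 28 load 0.5547
8 32 source 0.5563
9 36 load 0.5557

Γ_L=-0.333333, Γ_S=0.600000; launch V₁=5·50/250=1.000000
k=0 src: V=1.0000
k=1 load: inc=1.000000, refl=1.000000·-0.333333=-0.3333; V=0.000000+1.000000+-0.333333=0.6667
k=2 src: inc=-0.333333, refl=-0.333333·0.600000=-0.2000; V=1.000000+-0.333333+-0.200000=0.4667
k=3 load: inc=-0.200000, refl=-0.200000·-0.333333=0.0667; V=0.666667+-0.200000+0.066667=0.5333
k=4 src: inc=0.066667, refl=0.066667·0.600000=0.0400; V=0.466667+0.066667+0.040000=0.5733
k=5 load: inc=0.040000, refl=0.040000·-0.333333=-0.0133; V=0.533333+0.040000+-0.013333=0.5600
k=6 src: inc=-0.013333, refl=-0.013333·0.600000=-0.0080; V=0.573333+-0.013333+-0.008000=0.5520
k=7 load: inc=-0.008000, refl=-0.008000·-0.333333=0.0027; V=0.560000+-0.008000+0.002667=0.5547
k=8 src: inc=0.002667, refl=0.002667·0.600000=0.0016; V=0.552000+0.002667+0.001600=0.5563
k=9 load: inc=0.001600, refl=0.001600·-0.333333=-0.0005; V=0.554667+0.001600+-0.000533=0.5557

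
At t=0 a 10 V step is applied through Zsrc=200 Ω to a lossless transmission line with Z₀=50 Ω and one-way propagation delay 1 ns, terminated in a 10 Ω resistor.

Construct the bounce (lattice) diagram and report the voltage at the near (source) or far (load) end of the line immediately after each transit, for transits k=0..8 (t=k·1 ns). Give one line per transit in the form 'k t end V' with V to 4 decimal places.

0 0 source 2.0000
1 1 load 0.6667
2 2 source -0.1333
3 3 load 0.4000
4 4 source 0.7200
5 5 load 0.5067
6 6 source 0.3787
7 7 load 0.4640
8 8 source 0.5152

Γ_L=-0.666667, Γ_S=0.600000; launch V₁=10·50/250=2.000000
k=0 src: V=2.0000
k=1 load: inc=2.000000, refl=2.000000·-0.666667=-1.3333; V=0.000000+2.000000+-1.333333=0.6667
k=2 src: inc=-1.333333, refl=-1.333333·0.600000=-0.8000; V=2.000000+-1.333333+-0.800000=-0.1333
k=3 load: inc=-0.800000, refl=-0.800000·-0.666667=0.5333; V=0.666667+-0.800000+0.533333=0.4000
k=4 src: inc=0.533333, refl=0.533333·0.600000=0.3200; V=-0.133333+0.533333+0.320000=0.7200
k=5 load: inc=0.320000, refl=0.320000·-0.666667=-0.2133; V=0.400000+0.320000+-0.213333=0.5067
k=6 src: inc=-0.213333, refl=-0.213333·0.600000=-0.1280; V=0.720000+-0.213333+-0.128000=0.3787
k=7 load: inc=-0.128000, refl=-0.128000·-0.666667=0.0853; V=0.506667+-0.128000+0.085333=0.4640
k=8 src: inc=0.085333, refl=0.085333·0.600000=0.0512; V=0.378667+0.085333+0.051200=0.5152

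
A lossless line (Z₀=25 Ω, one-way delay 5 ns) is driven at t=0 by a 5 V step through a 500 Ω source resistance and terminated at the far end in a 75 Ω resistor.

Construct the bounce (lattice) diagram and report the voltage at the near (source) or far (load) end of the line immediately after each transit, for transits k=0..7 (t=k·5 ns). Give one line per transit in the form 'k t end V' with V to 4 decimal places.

0 0 source 0.2381
1 5 load 0.3571
2 10 source 0.4649
3 15 load 0.5187
4 20 source 0.5674
5 25 load 0.5918
6 30 source 0.6138
7 35 load 0.6249

Γ_L=0.500000, Γ_S=0.904762; launch V₁=5·25/525=0.238095
k=0 src: V=0.2381
k=1 load: inc=0.238095, refl=0.238095·0.500000=0.1190; V=0.000000+0.238095+0.119048=0.3571
k=2 src: inc=0.119048, refl=0.119048·0.904762=0.1077; V=0.238095+0.119048+0.107710=0.4649
k=3 load: inc=0.107710, refl=0.107710·0.500000=0.0539; V=0.357143+0.107710+0.053855=0.5187
k=4 src: inc=0.053855, refl=0.053855·0.904762=0.0487; V=0.464853+0.053855+0.048726=0.5674
k=5 load: inc=0.048726, refl=0.048726·0.500000=0.0244; V=0.518707+0.048726+0.024363=0.5918
k=6 src: inc=0.024363, refl=0.024363·0.904762=0.0220; V=0.567433+0.024363+0.022043=0.6138
k=7 load: inc=0.022043, refl=0.022043·0.500000=0.0110; V=0.591796+0.022043+0.011021=0.6249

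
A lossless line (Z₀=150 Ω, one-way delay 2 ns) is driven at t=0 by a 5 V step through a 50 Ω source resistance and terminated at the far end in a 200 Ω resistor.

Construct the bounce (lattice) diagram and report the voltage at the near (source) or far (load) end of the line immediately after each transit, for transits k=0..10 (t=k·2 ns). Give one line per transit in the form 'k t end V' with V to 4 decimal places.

Γ_L=0.142857, Γ_S=-0.500000; launch V₁=5·150/200=3.750000
k=0 src: V=3.7500
k=1 load: inc=3.750000, refl=3.750000·0.142857=0.5357; V=0.000000+3.750000+0.535714=4.2857
k=2 src: inc=0.535714, refl=0.535714·-0.500000=-0.2679; V=3.750000+0.535714+-0.267857=4.0179
k=3 load: inc=-0.267857, refl=-0.267857·0.142857=-0.0383; V=4.285714+-0.267857+-0.038265=3.9796
k=4 src: inc=-0.038265, refl=-0.038265·-0.500000=0.0191; V=4.017857+-0.038265+0.019133=3.9987
k=5 load: inc=0.019133, refl=0.019133·0.142857=0.0027; V=3.979592+0.019133+0.002733=4.0015
k=6 src: inc=0.002733, refl=0.002733·-0.500000=-0.0014; V=3.998724+0.002733+-0.001367=4.0001
k=7 load: inc=-0.001367, refl=-0.001367·0.142857=-0.0002; V=4.001458+-0.001367+-0.000195=3.9999
k=8 src: inc=-0.000195, refl=-0.000195·-0.500000=0.0001; V=4.000091+-0.000195+0.000098=4.0000
k=9 load: inc=0.000098, refl=0.000098·0.142857=0.0000; V=3.999896+0.000098+0.000014=4.0000
k=10 src: inc=0.000014, refl=0.000014·-0.500000=-0.0000; V=3.999993+0.000014+-0.000007=4.0000

0 0 source 3.7500
1 2 load 4.2857
2 4 source 4.0179
3 6 load 3.9796
4 8 source 3.9987
5 10 load 4.0015
6 12 source 4.0001
7 14 load 3.9999
8 16 source 4.0000
9 18 load 4.0000
10 20 source 4.0000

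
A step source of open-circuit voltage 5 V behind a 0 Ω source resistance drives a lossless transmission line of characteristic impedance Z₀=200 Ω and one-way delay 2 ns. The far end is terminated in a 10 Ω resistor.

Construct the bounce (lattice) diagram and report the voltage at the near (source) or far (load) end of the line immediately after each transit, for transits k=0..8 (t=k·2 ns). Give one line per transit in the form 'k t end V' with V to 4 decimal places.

Γ_L=-0.904762, Γ_S=-1.000000; launch V₁=5·200/200=5.000000
k=0 src: V=5.0000
k=1 load: inc=5.000000, refl=5.000000·-0.904762=-4.5238; V=0.000000+5.000000+-4.523810=0.4762
k=2 src: inc=-4.523810, refl=-4.523810·-1.000000=4.5238; V=5.000000+-4.523810+4.523810=5.0000
k=3 load: inc=4.523810, refl=4.523810·-0.904762=-4.0930; V=0.476190+4.523810+-4.092971=0.9070
k=4 src: inc=-4.092971, refl=-4.092971·-1.000000=4.0930; V=5.000000+-4.092971+4.092971=5.0000
k=5 load: inc=4.092971, refl=4.092971·-0.904762=-3.7032; V=0.907029+4.092971+-3.703164=1.2968
k=6 src: inc=-3.703164, refl=-3.703164·-1.000000=3.7032; V=5.000000+-3.703164+3.703164=5.0000
k=7 load: inc=3.703164, refl=3.703164·-0.904762=-3.3505; V=1.296836+3.703164+-3.350482=1.6495
k=8 src: inc=-3.350482, refl=-3.350482·-1.000000=3.3505; V=5.000000+-3.350482+3.350482=5.0000

0 0 source 5.0000
1 2 load 0.4762
2 4 source 5.0000
3 6 load 0.9070
4 8 source 5.0000
5 10 load 1.2968
6 12 source 5.0000
7 14 load 1.6495
8 16 source 5.0000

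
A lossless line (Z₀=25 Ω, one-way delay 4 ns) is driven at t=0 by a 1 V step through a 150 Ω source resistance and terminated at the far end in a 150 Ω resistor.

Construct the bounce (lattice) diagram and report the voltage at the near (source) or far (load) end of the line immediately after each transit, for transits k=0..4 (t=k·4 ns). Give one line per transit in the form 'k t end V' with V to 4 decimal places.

Γ_L=0.714286, Γ_S=0.714286; launch V₁=1·25/175=0.142857
k=0 src: V=0.1429
k=1 load: inc=0.142857, refl=0.142857·0.714286=0.1020; V=0.000000+0.142857+0.102041=0.2449
k=2 src: inc=0.102041, refl=0.102041·0.714286=0.0729; V=0.142857+0.102041+0.072886=0.3178
k=3 load: inc=0.072886, refl=0.072886·0.714286=0.0521; V=0.244898+0.072886+0.052062=0.3698
k=4 src: inc=0.052062, refl=0.052062·0.714286=0.0372; V=0.317784+0.052062+0.037187=0.4070

0 0 source 0.1429
1 4 load 0.2449
2 8 source 0.3178
3 12 load 0.3698
4 16 source 0.4070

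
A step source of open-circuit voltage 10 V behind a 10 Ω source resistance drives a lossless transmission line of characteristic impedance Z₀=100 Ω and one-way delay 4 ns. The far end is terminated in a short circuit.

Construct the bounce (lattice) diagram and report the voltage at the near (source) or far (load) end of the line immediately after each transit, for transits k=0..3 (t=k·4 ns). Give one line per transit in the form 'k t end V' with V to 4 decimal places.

0 0 source 9.0909
1 4 load 0.0000
2 8 source 7.4380
3 12 load 0.0000

Γ_L=-1.000000, Γ_S=-0.818182; launch V₁=10·100/110=9.090909
k=0 src: V=9.0909
k=1 load: inc=9.090909, refl=9.090909·-1.000000=-9.0909; V=0.000000+9.090909+-9.090909=0.0000
k=2 src: inc=-9.090909, refl=-9.090909·-0.818182=7.4380; V=9.090909+-9.090909+7.438017=7.4380
k=3 load: inc=7.438017, refl=7.438017·-1.000000=-7.4380; V=0.000000+7.438017+-7.438017=0.0000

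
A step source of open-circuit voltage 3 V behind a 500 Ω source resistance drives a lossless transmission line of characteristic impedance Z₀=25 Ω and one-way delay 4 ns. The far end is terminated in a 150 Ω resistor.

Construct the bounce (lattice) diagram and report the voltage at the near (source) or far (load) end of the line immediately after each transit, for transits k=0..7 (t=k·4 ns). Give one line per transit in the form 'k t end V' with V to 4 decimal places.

Γ_L=0.714286, Γ_S=0.904762; launch V₁=3·25/525=0.142857
k=0 src: V=0.1429
k=1 load: inc=0.142857, refl=0.142857·0.714286=0.1020; V=0.000000+0.142857+0.102041=0.2449
k=2 src: inc=0.102041, refl=0.102041·0.904762=0.0923; V=0.142857+0.102041+0.092323=0.3372
k=3 load: inc=0.092323, refl=0.092323·0.714286=0.0659; V=0.244898+0.092323+0.065945=0.4032
k=4 src: inc=0.065945, refl=0.065945·0.904762=0.0597; V=0.337221+0.065945+0.059664=0.4628
k=5 load: inc=0.059664, refl=0.059664·0.714286=0.0426; V=0.403165+0.059664+0.042617=0.5054
k=6 src: inc=0.042617, refl=0.042617·0.904762=0.0386; V=0.462830+0.042617+0.038559=0.5440
k=7 load: inc=0.038559, refl=0.038559·0.714286=0.0275; V=0.505447+0.038559+0.027542=0.5715

0 0 source 0.1429
1 4 load 0.2449
2 8 source 0.3372
3 12 load 0.4032
4 16 source 0.4628
5 20 load 0.5054
6 24 source 0.5440
7 28 load 0.5715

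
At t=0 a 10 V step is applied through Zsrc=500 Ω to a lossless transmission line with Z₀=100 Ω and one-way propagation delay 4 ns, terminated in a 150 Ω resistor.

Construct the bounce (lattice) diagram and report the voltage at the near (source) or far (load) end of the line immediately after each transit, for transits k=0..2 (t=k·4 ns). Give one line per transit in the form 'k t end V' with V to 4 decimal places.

Γ_L=0.200000, Γ_S=0.666667; launch V₁=10·100/600=1.666667
k=0 src: V=1.6667
k=1 load: inc=1.666667, refl=1.666667·0.200000=0.3333; V=0.000000+1.666667+0.333333=2.0000
k=2 src: inc=0.333333, refl=0.333333·0.666667=0.2222; V=1.666667+0.333333+0.222222=2.2222

0 0 source 1.6667
1 4 load 2.0000
2 8 source 2.2222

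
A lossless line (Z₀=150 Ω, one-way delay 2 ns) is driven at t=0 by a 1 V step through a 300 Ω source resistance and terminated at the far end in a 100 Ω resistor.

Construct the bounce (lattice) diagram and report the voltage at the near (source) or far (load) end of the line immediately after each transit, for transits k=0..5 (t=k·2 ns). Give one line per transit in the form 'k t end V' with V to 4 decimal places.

0 0 source 0.3333
1 2 load 0.2667
2 4 source 0.2444
3 6 load 0.2489
4 8 source 0.2504
5 10 load 0.2501

Γ_L=-0.200000, Γ_S=0.333333; launch V₁=1·150/450=0.333333
k=0 src: V=0.3333
k=1 load: inc=0.333333, refl=0.333333·-0.200000=-0.0667; V=0.000000+0.333333+-0.066667=0.2667
k=2 src: inc=-0.066667, refl=-0.066667·0.333333=-0.0222; V=0.333333+-0.066667+-0.022222=0.2444
k=3 load: inc=-0.022222, refl=-0.022222·-0.200000=0.0044; V=0.266667+-0.022222+0.004444=0.2489
k=4 src: inc=0.004444, refl=0.004444·0.333333=0.0015; V=0.244444+0.004444+0.001481=0.2504
k=5 load: inc=0.001481, refl=0.001481·-0.200000=-0.0003; V=0.248889+0.001481+-0.000296=0.2501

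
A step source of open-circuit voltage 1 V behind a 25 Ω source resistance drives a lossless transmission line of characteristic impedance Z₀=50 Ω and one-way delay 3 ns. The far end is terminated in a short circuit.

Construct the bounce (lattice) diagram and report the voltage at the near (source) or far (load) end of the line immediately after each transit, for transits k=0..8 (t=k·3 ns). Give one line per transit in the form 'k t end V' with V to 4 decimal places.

Γ_L=-1.000000, Γ_S=-0.333333; launch V₁=1·50/75=0.666667
k=0 src: V=0.6667
k=1 load: inc=0.666667, refl=0.666667·-1.000000=-0.6667; V=0.000000+0.666667+-0.666667=0.0000
k=2 src: inc=-0.666667, refl=-0.666667·-0.333333=0.2222; V=0.666667+-0.666667+0.222222=0.2222
k=3 load: inc=0.222222, refl=0.222222·-1.000000=-0.2222; V=0.000000+0.222222+-0.222222=0.0000
k=4 src: inc=-0.222222, refl=-0.222222·-0.333333=0.0741; V=0.222222+-0.222222+0.074074=0.0741
k=5 load: inc=0.074074, refl=0.074074·-1.000000=-0.0741; V=0.000000+0.074074+-0.074074=0.0000
k=6 src: inc=-0.074074, refl=-0.074074·-0.333333=0.0247; V=0.074074+-0.074074+0.024691=0.0247
k=7 load: inc=0.024691, refl=0.024691·-1.000000=-0.0247; V=0.000000+0.024691+-0.024691=0.0000
k=8 src: inc=-0.024691, refl=-0.024691·-0.333333=0.0082; V=0.024691+-0.024691+0.008230=0.0082

0 0 source 0.6667
1 3 load 0.0000
2 6 source 0.2222
3 9 load 0.0000
4 12 source 0.0741
5 15 load 0.0000
6 18 source 0.0247
7 21 load 0.0000
8 24 source 0.0082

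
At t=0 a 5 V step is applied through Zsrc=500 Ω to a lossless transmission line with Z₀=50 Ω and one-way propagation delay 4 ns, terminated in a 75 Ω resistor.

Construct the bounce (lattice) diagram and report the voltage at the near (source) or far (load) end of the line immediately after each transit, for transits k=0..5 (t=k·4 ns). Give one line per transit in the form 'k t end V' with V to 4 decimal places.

0 0 source 0.4545
1 4 load 0.5455
2 8 source 0.6198
3 12 load 0.6347
4 16 source 0.6469
5 20 load 0.6493

Γ_L=0.200000, Γ_S=0.818182; launch V₁=5·50/550=0.454545
k=0 src: V=0.4545
k=1 load: inc=0.454545, refl=0.454545·0.200000=0.0909; V=0.000000+0.454545+0.090909=0.5455
k=2 src: inc=0.090909, refl=0.090909·0.818182=0.0744; V=0.454545+0.090909+0.074380=0.6198
k=3 load: inc=0.074380, refl=0.074380·0.200000=0.0149; V=0.545455+0.074380+0.014876=0.6347
k=4 src: inc=0.014876, refl=0.014876·0.818182=0.0122; V=0.619835+0.014876+0.012171=0.6469
k=5 load: inc=0.012171, refl=0.012171·0.200000=0.0024; V=0.634711+0.012171+0.002434=0.6493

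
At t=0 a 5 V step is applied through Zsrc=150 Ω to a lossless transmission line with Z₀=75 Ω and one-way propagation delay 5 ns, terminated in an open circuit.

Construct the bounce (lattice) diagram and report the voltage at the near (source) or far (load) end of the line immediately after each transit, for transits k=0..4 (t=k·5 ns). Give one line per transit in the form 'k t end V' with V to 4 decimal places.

Γ_L=1.000000, Γ_S=0.333333; launch V₁=5·75/225=1.666667
k=0 src: V=1.6667
k=1 load: inc=1.666667, refl=1.666667·1.000000=1.6667; V=0.000000+1.666667+1.666667=3.3333
k=2 src: inc=1.666667, refl=1.666667·0.333333=0.5556; V=1.666667+1.666667+0.555556=3.8889
k=3 load: inc=0.555556, refl=0.555556·1.000000=0.5556; V=3.333333+0.555556+0.555556=4.4444
k=4 src: inc=0.555556, refl=0.555556·0.333333=0.1852; V=3.888889+0.555556+0.185185=4.6296

0 0 source 1.6667
1 5 load 3.3333
2 10 source 3.8889
3 15 load 4.4444
4 20 source 4.6296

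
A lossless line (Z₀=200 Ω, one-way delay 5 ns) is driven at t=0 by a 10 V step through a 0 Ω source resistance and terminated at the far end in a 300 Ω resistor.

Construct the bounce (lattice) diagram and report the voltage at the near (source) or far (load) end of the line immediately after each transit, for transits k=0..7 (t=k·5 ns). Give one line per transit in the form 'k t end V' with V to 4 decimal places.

0 0 source 10.0000
1 5 load 12.0000
2 10 source 10.0000
3 15 load 9.6000
4 20 source 10.0000
5 25 load 10.0800
6 30 source 10.0000
7 35 load 9.9840

Γ_L=0.200000, Γ_S=-1.000000; launch V₁=10·200/200=10.000000
k=0 src: V=10.0000
k=1 load: inc=10.000000, refl=10.000000·0.200000=2.0000; V=0.000000+10.000000+2.000000=12.0000
k=2 src: inc=2.000000, refl=2.000000·-1.000000=-2.0000; V=10.000000+2.000000+-2.000000=10.0000
k=3 load: inc=-2.000000, refl=-2.000000·0.200000=-0.4000; V=12.000000+-2.000000+-0.400000=9.6000
k=4 src: inc=-0.400000, refl=-0.400000·-1.000000=0.4000; V=10.000000+-0.400000+0.400000=10.0000
k=5 load: inc=0.400000, refl=0.400000·0.200000=0.0800; V=9.600000+0.400000+0.080000=10.0800
k=6 src: inc=0.080000, refl=0.080000·-1.000000=-0.0800; V=10.000000+0.080000+-0.080000=10.0000
k=7 load: inc=-0.080000, refl=-0.080000·0.200000=-0.0160; V=10.080000+-0.080000+-0.016000=9.9840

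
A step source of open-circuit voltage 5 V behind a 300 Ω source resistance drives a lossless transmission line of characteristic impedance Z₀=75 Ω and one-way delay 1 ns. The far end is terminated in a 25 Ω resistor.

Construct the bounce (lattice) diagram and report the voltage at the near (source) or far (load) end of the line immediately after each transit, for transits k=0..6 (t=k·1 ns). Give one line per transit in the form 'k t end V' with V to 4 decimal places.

0 0 source 1.0000
1 1 load 0.5000
2 2 source 0.2000
3 3 load 0.3500
4 4 source 0.4400
5 5 load 0.3950
6 6 source 0.3680

Γ_L=-0.500000, Γ_S=0.600000; launch V₁=5·75/375=1.000000
k=0 src: V=1.0000
k=1 load: inc=1.000000, refl=1.000000·-0.500000=-0.5000; V=0.000000+1.000000+-0.500000=0.5000
k=2 src: inc=-0.500000, refl=-0.500000·0.600000=-0.3000; V=1.000000+-0.500000+-0.300000=0.2000
k=3 load: inc=-0.300000, refl=-0.300000·-0.500000=0.1500; V=0.500000+-0.300000+0.150000=0.3500
k=4 src: inc=0.150000, refl=0.150000·0.600000=0.0900; V=0.200000+0.150000+0.090000=0.4400
k=5 load: inc=0.090000, refl=0.090000·-0.500000=-0.0450; V=0.350000+0.090000+-0.045000=0.3950
k=6 src: inc=-0.045000, refl=-0.045000·0.600000=-0.0270; V=0.440000+-0.045000+-0.027000=0.3680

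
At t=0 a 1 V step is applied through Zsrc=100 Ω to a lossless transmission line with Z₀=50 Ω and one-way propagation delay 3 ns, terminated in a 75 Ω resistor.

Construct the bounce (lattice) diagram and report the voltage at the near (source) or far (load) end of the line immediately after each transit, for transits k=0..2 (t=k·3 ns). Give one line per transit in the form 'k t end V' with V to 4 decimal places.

Γ_L=0.200000, Γ_S=0.333333; launch V₁=1·50/150=0.333333
k=0 src: V=0.3333
k=1 load: inc=0.333333, refl=0.333333·0.200000=0.0667; V=0.000000+0.333333+0.066667=0.4000
k=2 src: inc=0.066667, refl=0.066667·0.333333=0.0222; V=0.333333+0.066667+0.022222=0.4222

0 0 source 0.3333
1 3 load 0.4000
2 6 source 0.4222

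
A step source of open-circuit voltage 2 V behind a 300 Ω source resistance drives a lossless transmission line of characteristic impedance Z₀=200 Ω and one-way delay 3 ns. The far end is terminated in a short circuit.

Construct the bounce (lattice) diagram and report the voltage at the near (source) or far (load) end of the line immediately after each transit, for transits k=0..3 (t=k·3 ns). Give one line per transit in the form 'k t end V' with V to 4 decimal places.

Γ_L=-1.000000, Γ_S=0.200000; launch V₁=2·200/500=0.800000
k=0 src: V=0.8000
k=1 load: inc=0.800000, refl=0.800000·-1.000000=-0.8000; V=0.000000+0.800000+-0.800000=0.0000
k=2 src: inc=-0.800000, refl=-0.800000·0.200000=-0.1600; V=0.800000+-0.800000+-0.160000=-0.1600
k=3 load: inc=-0.160000, refl=-0.160000·-1.000000=0.1600; V=0.000000+-0.160000+0.160000=0.0000

0 0 source 0.8000
1 3 load 0.0000
2 6 source -0.1600
3 9 load 0.0000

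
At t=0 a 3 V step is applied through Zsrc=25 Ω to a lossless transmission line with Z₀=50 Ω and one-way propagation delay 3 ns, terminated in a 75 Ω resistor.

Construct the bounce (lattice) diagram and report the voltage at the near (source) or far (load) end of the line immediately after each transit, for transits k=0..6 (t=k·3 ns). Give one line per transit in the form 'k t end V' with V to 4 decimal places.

Γ_L=0.200000, Γ_S=-0.333333; launch V₁=3·50/75=2.000000
k=0 src: V=2.0000
k=1 load: inc=2.000000, refl=2.000000·0.200000=0.4000; V=0.000000+2.000000+0.400000=2.4000
k=2 src: inc=0.400000, refl=0.400000·-0.333333=-0.1333; V=2.000000+0.400000+-0.133333=2.2667
k=3 load: inc=-0.133333, refl=-0.133333·0.200000=-0.0267; V=2.400000+-0.133333+-0.026667=2.2400
k=4 src: inc=-0.026667, refl=-0.026667·-0.333333=0.0089; V=2.266667+-0.026667+0.008889=2.2489
k=5 load: inc=0.008889, refl=0.008889·0.200000=0.0018; V=2.240000+0.008889+0.001778=2.2507
k=6 src: inc=0.001778, refl=0.001778·-0.333333=-0.0006; V=2.248889+0.001778+-0.000593=2.2501

0 0 source 2.0000
1 3 load 2.4000
2 6 source 2.2667
3 9 load 2.2400
4 12 source 2.2489
5 15 load 2.2507
6 18 source 2.2501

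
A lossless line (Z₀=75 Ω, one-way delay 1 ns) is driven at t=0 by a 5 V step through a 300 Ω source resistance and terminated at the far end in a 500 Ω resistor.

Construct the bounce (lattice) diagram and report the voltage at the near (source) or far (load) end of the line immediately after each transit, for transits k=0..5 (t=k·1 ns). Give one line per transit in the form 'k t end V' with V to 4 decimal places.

0 0 source 1.0000
1 1 load 1.7391
2 2 source 2.1826
3 3 load 2.5104
4 4 source 2.7071
5 5 load 2.8524

Γ_L=0.739130, Γ_S=0.600000; launch V₁=5·75/375=1.000000
k=0 src: V=1.0000
k=1 load: inc=1.000000, refl=1.000000·0.739130=0.7391; V=0.000000+1.000000+0.739130=1.7391
k=2 src: inc=0.739130, refl=0.739130·0.600000=0.4435; V=1.000000+0.739130+0.443478=2.1826
k=3 load: inc=0.443478, refl=0.443478·0.739130=0.3278; V=1.739130+0.443478+0.327788=2.5104
k=4 src: inc=0.327788, refl=0.327788·0.600000=0.1967; V=2.182609+0.327788+0.196673=2.7071
k=5 load: inc=0.196673, refl=0.196673·0.739130=0.1454; V=2.510397+0.196673+0.145367=2.8524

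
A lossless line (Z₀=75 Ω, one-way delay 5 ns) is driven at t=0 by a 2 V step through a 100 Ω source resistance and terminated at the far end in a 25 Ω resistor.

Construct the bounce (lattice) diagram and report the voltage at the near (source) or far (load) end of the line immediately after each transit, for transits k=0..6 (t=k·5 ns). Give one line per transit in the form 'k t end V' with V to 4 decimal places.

Γ_L=-0.500000, Γ_S=0.142857; launch V₁=2·75/175=0.857143
k=0 src: V=0.8571
k=1 load: inc=0.857143, refl=0.857143·-0.500000=-0.4286; V=0.000000+0.857143+-0.428571=0.4286
k=2 src: inc=-0.428571, refl=-0.428571·0.142857=-0.0612; V=0.857143+-0.428571+-0.061224=0.3673
k=3 load: inc=-0.061224, refl=-0.061224·-0.500000=0.0306; V=0.428571+-0.061224+0.030612=0.3980
k=4 src: inc=0.030612, refl=0.030612·0.142857=0.0044; V=0.367347+0.030612+0.004373=0.4023
k=5 load: inc=0.004373, refl=0.004373·-0.500000=-0.0022; V=0.397959+0.004373+-0.002187=0.4001
k=6 src: inc=-0.002187, refl=-0.002187·0.142857=-0.0003; V=0.402332+-0.002187+-0.000312=0.3998

0 0 source 0.8571
1 5 load 0.4286
2 10 source 0.3673
3 15 load 0.3980
4 20 source 0.4023
5 25 load 0.4001
6 30 source 0.3998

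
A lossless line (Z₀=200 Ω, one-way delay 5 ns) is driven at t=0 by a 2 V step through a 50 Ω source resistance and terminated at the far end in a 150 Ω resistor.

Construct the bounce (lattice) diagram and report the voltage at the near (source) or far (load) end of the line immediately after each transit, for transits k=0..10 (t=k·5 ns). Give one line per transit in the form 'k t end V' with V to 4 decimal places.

0 0 source 1.6000
1 5 load 1.3714
2 10 source 1.5086
3 15 load 1.4890
4 20 source 1.5007
5 25 load 1.4991
6 30 source 1.5001
7 35 load 1.4999
8 40 source 1.5000
9 45 load 1.5000
10 50 source 1.5000

Γ_L=-0.142857, Γ_S=-0.600000; launch V₁=2·200/250=1.600000
k=0 src: V=1.6000
k=1 load: inc=1.600000, refl=1.600000·-0.142857=-0.2286; V=0.000000+1.600000+-0.228571=1.3714
k=2 src: inc=-0.228571, refl=-0.228571·-0.600000=0.1371; V=1.600000+-0.228571+0.137143=1.5086
k=3 load: inc=0.137143, refl=0.137143·-0.142857=-0.0196; V=1.371429+0.137143+-0.019592=1.4890
k=4 src: inc=-0.019592, refl=-0.019592·-0.600000=0.0118; V=1.508571+-0.019592+0.011755=1.5007
k=5 load: inc=0.011755, refl=0.011755·-0.142857=-0.0017; V=1.488980+0.011755+-0.001679=1.4991
k=6 src: inc=-0.001679, refl=-0.001679·-0.600000=0.0010; V=1.500735+-0.001679+0.001008=1.5001
k=7 load: inc=0.001008, refl=0.001008·-0.142857=-0.0001; V=1.499055+0.001008+-0.000144=1.4999
k=8 src: inc=-0.000144, refl=-0.000144·-0.600000=0.0001; V=1.500063+-0.000144+0.000086=1.5000
k=9 load: inc=0.000086, refl=0.000086·-0.142857=-0.0000; V=1.499919+0.000086+-0.000012=1.5000
k=10 src: inc=-0.000012, refl=-0.000012·-0.600000=0.0000; V=1.500005+-0.000012+0.000007=1.5000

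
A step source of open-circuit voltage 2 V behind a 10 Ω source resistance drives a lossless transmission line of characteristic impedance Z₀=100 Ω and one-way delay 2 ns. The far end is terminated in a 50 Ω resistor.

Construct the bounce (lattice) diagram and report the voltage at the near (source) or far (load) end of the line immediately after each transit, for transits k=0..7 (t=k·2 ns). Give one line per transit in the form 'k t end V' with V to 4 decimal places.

Γ_L=-0.333333, Γ_S=-0.818182; launch V₁=2·100/110=1.818182
k=0 src: V=1.8182
k=1 load: inc=1.818182, refl=1.818182·-0.333333=-0.6061; V=0.000000+1.818182+-0.606061=1.2121
k=2 src: inc=-0.606061, refl=-0.606061·-0.818182=0.4959; V=1.818182+-0.606061+0.495868=1.7080
k=3 load: inc=0.495868, refl=0.495868·-0.333333=-0.1653; V=1.212121+0.495868+-0.165289=1.5427
k=4 src: inc=-0.165289, refl=-0.165289·-0.818182=0.1352; V=1.707989+-0.165289+0.135237=1.6779
k=5 load: inc=0.135237, refl=0.135237·-0.333333=-0.0451; V=1.542700+0.135237+-0.045079=1.6329
k=6 src: inc=-0.045079, refl=-0.045079·-0.818182=0.0369; V=1.677936+-0.045079+0.036883=1.6697
k=7 load: inc=0.036883, refl=0.036883·-0.333333=-0.0123; V=1.632858+0.036883+-0.012294=1.6574

0 0 source 1.8182
1 2 load 1.2121
2 4 source 1.7080
3 6 load 1.5427
4 8 source 1.6779
5 10 load 1.6329
6 12 source 1.6697
7 14 load 1.6574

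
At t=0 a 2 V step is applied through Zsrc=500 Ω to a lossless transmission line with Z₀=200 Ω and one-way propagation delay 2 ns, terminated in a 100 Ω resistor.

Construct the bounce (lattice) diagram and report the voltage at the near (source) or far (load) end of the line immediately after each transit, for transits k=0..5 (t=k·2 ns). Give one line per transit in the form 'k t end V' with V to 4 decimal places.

0 0 source 0.5714
1 2 load 0.3810
2 4 source 0.2993
3 6 load 0.3265
4 8 source 0.3382
5 10 load 0.3343

Γ_L=-0.333333, Γ_S=0.428571; launch V₁=2·200/700=0.571429
k=0 src: V=0.5714
k=1 load: inc=0.571429, refl=0.571429·-0.333333=-0.1905; V=0.000000+0.571429+-0.190476=0.3810
k=2 src: inc=-0.190476, refl=-0.190476·0.428571=-0.0816; V=0.571429+-0.190476+-0.081633=0.2993
k=3 load: inc=-0.081633, refl=-0.081633·-0.333333=0.0272; V=0.380952+-0.081633+0.027211=0.3265
k=4 src: inc=0.027211, refl=0.027211·0.428571=0.0117; V=0.299320+0.027211+0.011662=0.3382
k=5 load: inc=0.011662, refl=0.011662·-0.333333=-0.0039; V=0.326531+0.011662+-0.003887=0.3343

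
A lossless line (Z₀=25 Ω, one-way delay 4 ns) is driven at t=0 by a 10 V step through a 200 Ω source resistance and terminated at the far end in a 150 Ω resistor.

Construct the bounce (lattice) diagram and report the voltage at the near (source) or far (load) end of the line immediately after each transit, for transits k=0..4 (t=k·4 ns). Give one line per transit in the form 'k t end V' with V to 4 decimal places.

Γ_L=0.714286, Γ_S=0.777778; launch V₁=10·25/225=1.111111
k=0 src: V=1.1111
k=1 load: inc=1.111111, refl=1.111111·0.714286=0.7937; V=0.000000+1.111111+0.793651=1.9048
k=2 src: inc=0.793651, refl=0.793651·0.777778=0.6173; V=1.111111+0.793651+0.617284=2.5220
k=3 load: inc=0.617284, refl=0.617284·0.714286=0.4409; V=1.904762+0.617284+0.440917=2.9630
k=4 src: inc=0.440917, refl=0.440917·0.777778=0.3429; V=2.522046+0.440917+0.342936=3.3059

0 0 source 1.1111
1 4 load 1.9048
2 8 source 2.5220
3 12 load 2.9630
4 16 source 3.3059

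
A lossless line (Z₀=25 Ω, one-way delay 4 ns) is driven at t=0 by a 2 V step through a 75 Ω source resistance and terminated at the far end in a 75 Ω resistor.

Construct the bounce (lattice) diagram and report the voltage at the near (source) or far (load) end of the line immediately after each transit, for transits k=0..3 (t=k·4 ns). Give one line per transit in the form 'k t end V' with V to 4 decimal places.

Γ_L=0.500000, Γ_S=0.500000; launch V₁=2·25/100=0.500000
k=0 src: V=0.5000
k=1 load: inc=0.500000, refl=0.500000·0.500000=0.2500; V=0.000000+0.500000+0.250000=0.7500
k=2 src: inc=0.250000, refl=0.250000·0.500000=0.1250; V=0.500000+0.250000+0.125000=0.8750
k=3 load: inc=0.125000, refl=0.125000·0.500000=0.0625; V=0.750000+0.125000+0.062500=0.9375

0 0 source 0.5000
1 4 load 0.7500
2 8 source 0.8750
3 12 load 0.9375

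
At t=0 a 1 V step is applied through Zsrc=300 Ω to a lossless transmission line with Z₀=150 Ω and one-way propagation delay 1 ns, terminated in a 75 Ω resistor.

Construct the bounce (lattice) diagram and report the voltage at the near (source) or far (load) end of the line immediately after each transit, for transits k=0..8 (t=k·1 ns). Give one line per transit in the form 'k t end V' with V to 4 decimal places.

0 0 source 0.3333
1 1 load 0.2222
2 2 source 0.1852
3 3 load 0.1975
4 4 source 0.2016
5 5 load 0.2003
6 6 source 0.1998
7 7 load 0.2000
8 8 source 0.2000

Γ_L=-0.333333, Γ_S=0.333333; launch V₁=1·150/450=0.333333
k=0 src: V=0.3333
k=1 load: inc=0.333333, refl=0.333333·-0.333333=-0.1111; V=0.000000+0.333333+-0.111111=0.2222
k=2 src: inc=-0.111111, refl=-0.111111·0.333333=-0.0370; V=0.333333+-0.111111+-0.037037=0.1852
k=3 load: inc=-0.037037, refl=-0.037037·-0.333333=0.0123; V=0.222222+-0.037037+0.012346=0.1975
k=4 src: inc=0.012346, refl=0.012346·0.333333=0.0041; V=0.185185+0.012346+0.004115=0.2016
k=5 load: inc=0.004115, refl=0.004115·-0.333333=-0.0014; V=0.197531+0.004115+-0.001372=0.2003
k=6 src: inc=-0.001372, refl=-0.001372·0.333333=-0.0005; V=0.201646+-0.001372+-0.000457=0.1998
k=7 load: inc=-0.000457, refl=-0.000457·-0.333333=0.0002; V=0.200274+-0.000457+0.000152=0.2000
k=8 src: inc=0.000152, refl=0.000152·0.333333=0.0001; V=0.199817+0.000152+0.000051=0.2000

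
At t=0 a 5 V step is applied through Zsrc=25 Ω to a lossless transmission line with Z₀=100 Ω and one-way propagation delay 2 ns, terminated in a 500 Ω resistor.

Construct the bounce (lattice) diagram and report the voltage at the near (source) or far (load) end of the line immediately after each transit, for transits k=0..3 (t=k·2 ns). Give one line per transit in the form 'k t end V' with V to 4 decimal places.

Γ_L=0.666667, Γ_S=-0.600000; launch V₁=5·100/125=4.000000
k=0 src: V=4.0000
k=1 load: inc=4.000000, refl=4.000000·0.666667=2.6667; V=0.000000+4.000000+2.666667=6.6667
k=2 src: inc=2.666667, refl=2.666667·-0.600000=-1.6000; V=4.000000+2.666667+-1.600000=5.0667
k=3 load: inc=-1.600000, refl=-1.600000·0.666667=-1.0667; V=6.666667+-1.600000+-1.066667=4.0000

0 0 source 4.0000
1 2 load 6.6667
2 4 source 5.0667
3 6 load 4.0000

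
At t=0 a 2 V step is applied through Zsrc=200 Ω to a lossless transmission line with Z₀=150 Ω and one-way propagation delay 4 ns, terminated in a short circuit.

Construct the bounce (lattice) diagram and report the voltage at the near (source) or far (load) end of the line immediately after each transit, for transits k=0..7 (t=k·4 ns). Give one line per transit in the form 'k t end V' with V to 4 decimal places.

Γ_L=-1.000000, Γ_S=0.142857; launch V₁=2·150/350=0.857143
k=0 src: V=0.8571
k=1 load: inc=0.857143, refl=0.857143·-1.000000=-0.8571; V=0.000000+0.857143+-0.857143=0.0000
k=2 src: inc=-0.857143, refl=-0.857143·0.142857=-0.1224; V=0.857143+-0.857143+-0.122449=-0.1224
k=3 load: inc=-0.122449, refl=-0.122449·-1.000000=0.1224; V=0.000000+-0.122449+0.122449=0.0000
k=4 src: inc=0.122449, refl=0.122449·0.142857=0.0175; V=-0.122449+0.122449+0.017493=0.0175
k=5 load: inc=0.017493, refl=0.017493·-1.000000=-0.0175; V=0.000000+0.017493+-0.017493=0.0000
k=6 src: inc=-0.017493, refl=-0.017493·0.142857=-0.0025; V=0.017493+-0.017493+-0.002499=-0.0025
k=7 load: inc=-0.002499, refl=-0.002499·-1.000000=0.0025; V=0.000000+-0.002499+0.002499=0.0000

0 0 source 0.8571
1 4 load 0.0000
2 8 source -0.1224
3 12 load 0.0000
4 16 source 0.0175
5 20 load 0.0000
6 24 source -0.0025
7 28 load 0.0000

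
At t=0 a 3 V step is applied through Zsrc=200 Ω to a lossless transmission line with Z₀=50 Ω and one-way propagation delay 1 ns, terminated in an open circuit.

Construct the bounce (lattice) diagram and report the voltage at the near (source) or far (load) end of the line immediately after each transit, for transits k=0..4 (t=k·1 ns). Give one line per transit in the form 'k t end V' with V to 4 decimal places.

0 0 source 0.6000
1 1 load 1.2000
2 2 source 1.5600
3 3 load 1.9200
4 4 source 2.1360

Γ_L=1.000000, Γ_S=0.600000; launch V₁=3·50/250=0.600000
k=0 src: V=0.6000
k=1 load: inc=0.600000, refl=0.600000·1.000000=0.6000; V=0.000000+0.600000+0.600000=1.2000
k=2 src: inc=0.600000, refl=0.600000·0.600000=0.3600; V=0.600000+0.600000+0.360000=1.5600
k=3 load: inc=0.360000, refl=0.360000·1.000000=0.3600; V=1.200000+0.360000+0.360000=1.9200
k=4 src: inc=0.360000, refl=0.360000·0.600000=0.2160; V=1.560000+0.360000+0.216000=2.1360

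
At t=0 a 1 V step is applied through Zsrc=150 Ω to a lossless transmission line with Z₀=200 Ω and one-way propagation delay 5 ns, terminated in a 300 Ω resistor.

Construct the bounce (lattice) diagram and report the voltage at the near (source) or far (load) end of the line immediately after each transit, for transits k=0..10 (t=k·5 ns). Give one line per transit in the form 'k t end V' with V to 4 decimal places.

0 0 source 0.5714
1 5 load 0.6857
2 10 source 0.6694
3 15 load 0.6661
4 20 source 0.6666
5 25 load 0.6667
6 30 source 0.6667
7 35 load 0.6667
8 40 source 0.6667
9 45 load 0.6667
10 50 source 0.6667

Γ_L=0.200000, Γ_S=-0.142857; launch V₁=1·200/350=0.571429
k=0 src: V=0.5714
k=1 load: inc=0.571429, refl=0.571429·0.200000=0.1143; V=0.000000+0.571429+0.114286=0.6857
k=2 src: inc=0.114286, refl=0.114286·-0.142857=-0.0163; V=0.571429+0.114286+-0.016327=0.6694
k=3 load: inc=-0.016327, refl=-0.016327·0.200000=-0.0033; V=0.685714+-0.016327+-0.003265=0.6661
k=4 src: inc=-0.003265, refl=-0.003265·-0.142857=0.0005; V=0.669388+-0.003265+0.000466=0.6666
k=5 load: inc=0.000466, refl=0.000466·0.200000=0.0001; V=0.666122+0.000466+0.000093=0.6667
k=6 src: inc=0.000093, refl=0.000093·-0.142857=-0.0000; V=0.666589+0.000093+-0.000013=0.6667
k=7 load: inc=-0.000013, refl=-0.000013·0.200000=-0.0000; V=0.666682+-0.000013+-0.000003=0.6667
k=8 src: inc=-0.000003, refl=-0.000003·-0.142857=0.0000; V=0.666669+-0.000003+0.000000=0.6667
k=9 load: inc=0.000000, refl=0.000000·0.200000=0.0000; V=0.666666+0.000000+0.000000=0.6667
k=10 src: inc=0.000000, refl=0.000000·-0.142857=-0.0000; V=0.666667+0.000000+-0.000000=0.6667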